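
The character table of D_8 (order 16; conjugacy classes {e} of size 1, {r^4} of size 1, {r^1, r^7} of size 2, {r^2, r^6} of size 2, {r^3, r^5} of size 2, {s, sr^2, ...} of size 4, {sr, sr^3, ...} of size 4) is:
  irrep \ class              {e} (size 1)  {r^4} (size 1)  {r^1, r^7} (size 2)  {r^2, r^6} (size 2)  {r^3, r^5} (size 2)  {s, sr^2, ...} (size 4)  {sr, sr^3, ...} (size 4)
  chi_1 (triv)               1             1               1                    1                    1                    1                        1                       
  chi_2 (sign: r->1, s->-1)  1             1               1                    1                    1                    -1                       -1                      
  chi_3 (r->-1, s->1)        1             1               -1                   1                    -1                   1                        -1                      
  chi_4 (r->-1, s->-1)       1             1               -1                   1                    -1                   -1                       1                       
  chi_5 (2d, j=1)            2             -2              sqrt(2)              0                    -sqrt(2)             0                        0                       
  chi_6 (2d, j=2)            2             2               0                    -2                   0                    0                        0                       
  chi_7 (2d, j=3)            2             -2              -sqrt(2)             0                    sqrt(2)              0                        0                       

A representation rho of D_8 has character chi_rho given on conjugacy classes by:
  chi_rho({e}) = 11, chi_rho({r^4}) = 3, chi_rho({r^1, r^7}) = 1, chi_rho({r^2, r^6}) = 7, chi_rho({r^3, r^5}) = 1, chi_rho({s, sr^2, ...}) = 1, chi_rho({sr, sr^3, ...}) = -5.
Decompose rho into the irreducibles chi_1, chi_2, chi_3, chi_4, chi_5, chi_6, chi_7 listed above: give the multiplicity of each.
Multiplicities: chi_1: 1, chi_2: 3, chi_3: 3, chi_4: 0, chi_5: 1, chi_6: 0, chi_7: 1.

Argument: Use <chi_rho, chi> = (1/|G|) sum_C |C| * chi_rho(C) * conj(chi(C)) with |G| = 16 for each irreducible chi in the table:
  <chi_rho, chi_1> = (1/16)[1*(11)*conj(1) + 1*(3)*conj(1) + 2*(1)*conj(1) + 2*(7)*conj(1) + 2*(1)*conj(1) + 4*(1)*conj(1) + 4*(-5)*conj(1)]
      = (1/16)[(11) + (3) + (2) + (14) + (2) + (4) + (-20)] = 16/16 = 1
  <chi_rho, chi_2> = (1/16)[1*(11)*conj(1) + 1*(3)*conj(1) + 2*(1)*conj(1) + 2*(7)*conj(1) + 2*(1)*conj(1) + 4*(1)*conj(-1) + 4*(-5)*conj(-1)]
      = (1/16)[(11) + (3) + (2) + (14) + (2) + (-4) + (20)] = 48/16 = 3
  <chi_rho, chi_3> = (1/16)[1*(11)*conj(1) + 1*(3)*conj(1) + 2*(1)*conj(-1) + 2*(7)*conj(1) + 2*(1)*conj(-1) + 4*(1)*conj(1) + 4*(-5)*conj(-1)]
      = (1/16)[(11) + (3) + (-2) + (14) + (-2) + (4) + (20)] = 48/16 = 3
  <chi_rho, chi_4> = (1/16)[1*(11)*conj(1) + 1*(3)*conj(1) + 2*(1)*conj(-1) + 2*(7)*conj(1) + 2*(1)*conj(-1) + 4*(1)*conj(-1) + 4*(-5)*conj(1)]
      = (1/16)[(11) + (3) + (-2) + (14) + (-2) + (-4) + (-20)] = 0/16 = 0
  <chi_rho, chi_5> = (1/16)[1*(11)*conj(2) + 1*(3)*conj(-2) + 2*(1)*conj(sqrt(2)) + 2*(7)*conj(0) + 2*(1)*conj(-sqrt(2)) + 4*(1)*conj(0) + 4*(-5)*conj(0)]
      = (1/16)[(22) + (-6) + (2*sqrt(2)) + (0) + (-2*sqrt(2)) + (0) + (0)] = 16/16 = 1
  <chi_rho, chi_6> = (1/16)[1*(11)*conj(2) + 1*(3)*conj(2) + 2*(1)*conj(0) + 2*(7)*conj(-2) + 2*(1)*conj(0) + 4*(1)*conj(0) + 4*(-5)*conj(0)]
      = (1/16)[(22) + (6) + (0) + (-28) + (0) + (0) + (0)] = 0/16 = 0
  <chi_rho, chi_7> = (1/16)[1*(11)*conj(2) + 1*(3)*conj(-2) + 2*(1)*conj(-sqrt(2)) + 2*(7)*conj(0) + 2*(1)*conj(sqrt(2)) + 4*(1)*conj(0) + 4*(-5)*conj(0)]
      = (1/16)[(22) + (-6) + (-2*sqrt(2)) + (0) + (2*sqrt(2)) + (0) + (0)] = 16/16 = 1
Dimension check: dim(rho) = sum (mult * dim) = 1*1 + 3*1 + 3*1 + 0*1 + 1*2 + 0*2 + 1*2 = 11 = chi_rho(e) = 11.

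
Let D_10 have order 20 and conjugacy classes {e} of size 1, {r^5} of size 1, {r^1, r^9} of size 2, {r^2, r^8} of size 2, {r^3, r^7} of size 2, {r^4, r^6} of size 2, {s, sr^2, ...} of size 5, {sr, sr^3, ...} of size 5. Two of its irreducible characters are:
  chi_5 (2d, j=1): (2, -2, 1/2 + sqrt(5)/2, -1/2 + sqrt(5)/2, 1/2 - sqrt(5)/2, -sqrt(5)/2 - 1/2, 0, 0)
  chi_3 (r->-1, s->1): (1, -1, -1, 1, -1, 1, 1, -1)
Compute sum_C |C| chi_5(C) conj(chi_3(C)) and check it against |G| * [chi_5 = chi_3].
Sum = 0; so <chi_5, chi_3> = 0 (distinct irreducibles are orthogonal).

Compute term by term over conjugacy classes (|C| * chi_5(C) * conj(chi_3(C))):
  1*(2)*conj(1) + 1*(-2)*conj(-1) + 2*(1/2 + sqrt(5)/2)*conj(-1) + 2*(-1/2 + sqrt(5)/2)*conj(1) + 2*(1/2 - sqrt(5)/2)*conj(-1) + 2*(-sqrt(5)/2 - 1/2)*conj(1) + 5*(0)*conj(1) + 5*(0)*conj(-1)
  = (2) + (2) + (-sqrt(5) - 1) + (-1 + sqrt(5)) + (-1 + sqrt(5)) + (-sqrt(5) - 1) + (0) + (0)
  = 0.
Dividing by |G| = 20 gives 0/20 = 0, matching the row-orthogonality relation <chi_5, chi_3> = [chi_5 = chi_3].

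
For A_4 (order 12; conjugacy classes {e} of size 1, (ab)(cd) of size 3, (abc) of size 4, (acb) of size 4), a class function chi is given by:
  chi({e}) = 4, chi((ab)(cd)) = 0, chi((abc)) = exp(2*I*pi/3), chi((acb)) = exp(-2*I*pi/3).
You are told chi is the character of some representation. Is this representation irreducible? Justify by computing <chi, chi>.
Not irreducible (reducible): <chi, chi> = 2 > 1.

Derivation: <chi, chi> = (1/|G|) sum_C |C| * |chi(C)|^2 = (1/12)[1*|4|^2 + 3*|0|^2 + 4*|exp(2*I*pi/3)|^2 + 4*|exp(-2*I*pi/3)|^2]
  = (1/12)[(16) + (0) + (4) + (4)] = 24/12 = 2.
(Exp terms are combined using exp(i*s)*conj(exp(i*t)) = exp(i*(s-t)), and sums of them are collapsed using the identity that for every m > 1 the m distinct m-th roots of unity sum to 0, e.g. 1 + exp(2*I*pi/3) + exp(-2*I*pi/3) = 0.)
A character is irreducible iff <chi, chi> = 1, so this representation is reducible.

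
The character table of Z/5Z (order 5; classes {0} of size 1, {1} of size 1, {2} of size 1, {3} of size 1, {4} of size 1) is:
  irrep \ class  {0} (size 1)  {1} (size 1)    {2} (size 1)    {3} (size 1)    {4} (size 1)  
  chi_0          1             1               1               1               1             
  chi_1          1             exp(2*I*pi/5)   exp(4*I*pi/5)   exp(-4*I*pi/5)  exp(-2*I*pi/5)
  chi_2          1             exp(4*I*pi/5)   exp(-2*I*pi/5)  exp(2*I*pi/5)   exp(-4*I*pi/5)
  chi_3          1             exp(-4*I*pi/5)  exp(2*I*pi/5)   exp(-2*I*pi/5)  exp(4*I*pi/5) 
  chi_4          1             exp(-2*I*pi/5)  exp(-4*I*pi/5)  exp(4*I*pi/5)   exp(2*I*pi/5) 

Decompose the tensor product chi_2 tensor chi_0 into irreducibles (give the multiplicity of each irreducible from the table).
chi_2 tensor chi_0 = chi_2 (all other irreducibles have multiplicity 0).

Reasoning: The character of a tensor product is the pointwise product (chi_2 * chi_0)(C) = chi_2(C) * chi_0(C):
  {0}: (1)*(1), {1}: (exp(4*I*pi/5))*(1), {2}: (exp(-2*I*pi/5))*(1), {3}: (exp(2*I*pi/5))*(1), {4}: (exp(-4*I*pi/5))*(1)
so (chi_2 * chi_0) takes values
  {0} -> 1, {1} -> exp(4*I*pi/5), {2} -> exp(-2*I*pi/5), {3} -> exp(2*I*pi/5), {4} -> exp(-4*I*pi/5).
Now take the inner product of this character with each irreducible chi from the table, <chi_2*chi_0, chi> = (1/5) sum_C |C| (chi_2*chi_0)(C) conj(chi(C)):
  <chi_2*chi_0, chi_0> = (1/5)[1*(1)*conj(1) + 1*(exp(4*I*pi/5))*conj(1) + 1*(exp(-2*I*pi/5))*conj(1) + 1*(exp(2*I*pi/5))*conj(1) + 1*(exp(-4*I*pi/5))*conj(1)]
      = (1/5)[(1) + (exp(4*I*pi/5)) + (exp(-2*I*pi/5)) + (exp(2*I*pi/5)) + (exp(-4*I*pi/5))] = 0/5 = 0
  <chi_2*chi_0, chi_1> = (1/5)[1*(1)*conj(1) + 1*(exp(4*I*pi/5))*conj(exp(2*I*pi/5)) + 1*(exp(-2*I*pi/5))*conj(exp(4*I*pi/5)) + 1*(exp(2*I*pi/5))*conj(exp(-4*I*pi/5)) + 1*(exp(-4*I*pi/5))*conj(exp(-2*I*pi/5))]
      = (1/5)[(1) + (exp(2*I*pi/5)) + (exp(4*I*pi/5)) + (exp(-4*I*pi/5)) + (exp(-2*I*pi/5))] = 0/5 = 0
  <chi_2*chi_0, chi_2> = (1/5)[1*(1)*conj(1) + 1*(exp(4*I*pi/5))*conj(exp(4*I*pi/5)) + 1*(exp(-2*I*pi/5))*conj(exp(-2*I*pi/5)) + 1*(exp(2*I*pi/5))*conj(exp(2*I*pi/5)) + 1*(exp(-4*I*pi/5))*conj(exp(-4*I*pi/5))]
      = (1/5)[(1) + (1) + (1) + (1) + (1)] = 5/5 = 1
  <chi_2*chi_0, chi_3> = (1/5)[1*(1)*conj(1) + 1*(exp(4*I*pi/5))*conj(exp(-4*I*pi/5)) + 1*(exp(-2*I*pi/5))*conj(exp(2*I*pi/5)) + 1*(exp(2*I*pi/5))*conj(exp(-2*I*pi/5)) + 1*(exp(-4*I*pi/5))*conj(exp(4*I*pi/5))]
      = (1/5)[(1) + (exp(-2*I*pi/5)) + (exp(-4*I*pi/5)) + (exp(4*I*pi/5)) + (exp(2*I*pi/5))] = 0/5 = 0
  <chi_2*chi_0, chi_4> = (1/5)[1*(1)*conj(1) + 1*(exp(4*I*pi/5))*conj(exp(-2*I*pi/5)) + 1*(exp(-2*I*pi/5))*conj(exp(-4*I*pi/5)) + 1*(exp(2*I*pi/5))*conj(exp(4*I*pi/5)) + 1*(exp(-4*I*pi/5))*conj(exp(2*I*pi/5))]
      = (1/5)[(1) + (exp(-4*I*pi/5)) + (exp(2*I*pi/5)) + (exp(-2*I*pi/5)) + (exp(4*I*pi/5))] = 0/5 = 0
(Exp terms are combined using exp(i*s)*conj(exp(i*t)) = exp(i*(s-t)), and sums of them are collapsed using the identity that for every m > 1 the m distinct m-th roots of unity sum to 0, e.g. 1 + exp(2*I*pi/3) + exp(-2*I*pi/3) = 0.)
Hence the multiplicities are chi_2: 1. Dimension check: dim(chi_2)*dim(chi_0) = 1*1 = 1 and sum (mult * dim) = 1*1 = 1.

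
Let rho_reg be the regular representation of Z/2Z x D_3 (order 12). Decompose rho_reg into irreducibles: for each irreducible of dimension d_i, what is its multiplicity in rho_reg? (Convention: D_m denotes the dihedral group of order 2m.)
Each irreducible V_i of dimension d_i appears with multiplicity d_i, i.e. rho_reg = (direct sum over all irreducibles V_i) d_i V_i. The irreducible dimensions for Z/2Z x D_3 are 1, 1, 1, 1, 2, 2: 4 irreducibles of dimension 1, each with multiplicity 1; 2 irreducibles of dimension 2, each with multiplicity 2. Total dimension 4*1*1 + 2*2*2 = 12 = |G|.

Working: General theorem: in the regular representation of a finite group G, each irreducible appears with multiplicity equal to its dimension. Check: dim(rho_reg) = sum d_i^2 = 1 + 1 + 1 + 1 + 4 + 4 = 12 = |G|.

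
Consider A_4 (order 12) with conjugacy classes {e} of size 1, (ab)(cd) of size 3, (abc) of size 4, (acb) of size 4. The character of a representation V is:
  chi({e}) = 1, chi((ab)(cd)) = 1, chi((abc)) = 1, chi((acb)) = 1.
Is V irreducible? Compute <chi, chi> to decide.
Irreducible: <chi, chi> = 1.

Argument: <chi, chi> = (1/|G|) sum_C |C| * |chi(C)|^2 = (1/12)[1*|1|^2 + 3*|1|^2 + 4*|1|^2 + 4*|1|^2]
  = (1/12)[(1) + (3) + (4) + (4)] = 12/12 = 1.
(Exp terms are combined using exp(i*s)*conj(exp(i*t)) = exp(i*(s-t)), and sums of them are collapsed using the identity that for every m > 1 the m distinct m-th roots of unity sum to 0, e.g. 1 + exp(2*I*pi/3) + exp(-2*I*pi/3) = 0.)
A character is irreducible iff <chi, chi> = 1, so this representation is irreducible.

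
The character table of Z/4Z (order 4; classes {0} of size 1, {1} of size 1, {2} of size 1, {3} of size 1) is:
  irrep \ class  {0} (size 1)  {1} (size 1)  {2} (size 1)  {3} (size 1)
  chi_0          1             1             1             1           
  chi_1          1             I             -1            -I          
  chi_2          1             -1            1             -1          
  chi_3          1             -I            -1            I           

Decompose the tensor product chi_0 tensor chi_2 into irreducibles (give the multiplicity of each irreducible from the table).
chi_0 tensor chi_2 = chi_2 (all other irreducibles have multiplicity 0).

Justification: The character of a tensor product is the pointwise product (chi_0 * chi_2)(C) = chi_0(C) * chi_2(C):
  {0}: (1)*(1), {1}: (1)*(-1), {2}: (1)*(1), {3}: (1)*(-1)
so (chi_0 * chi_2) takes values
  {0} -> 1, {1} -> -1, {2} -> 1, {3} -> -1.
Now take the inner product of this character with each irreducible chi from the table, <chi_0*chi_2, chi> = (1/4) sum_C |C| (chi_0*chi_2)(C) conj(chi(C)):
  <chi_0*chi_2, chi_0> = (1/4)[1*(1)*conj(1) + 1*(-1)*conj(1) + 1*(1)*conj(1) + 1*(-1)*conj(1)]
      = (1/4)[(1) + (-1) + (1) + (-1)] = 0/4 = 0
  <chi_0*chi_2, chi_1> = (1/4)[1*(1)*conj(1) + 1*(-1)*conj(I) + 1*(1)*conj(-1) + 1*(-1)*conj(-I)]
      = (1/4)[(1) + (I) + (-1) + (-I)] = 0/4 = 0
  <chi_0*chi_2, chi_2> = (1/4)[1*(1)*conj(1) + 1*(-1)*conj(-1) + 1*(1)*conj(1) + 1*(-1)*conj(-1)]
      = (1/4)[(1) + (1) + (1) + (1)] = 4/4 = 1
  <chi_0*chi_2, chi_3> = (1/4)[1*(1)*conj(1) + 1*(-1)*conj(-I) + 1*(1)*conj(-1) + 1*(-1)*conj(I)]
      = (1/4)[(1) + (-I) + (-1) + (I)] = 0/4 = 0
(Exp terms are combined using exp(i*s)*conj(exp(i*t)) = exp(i*(s-t)), and sums of them are collapsed using the identity that for every m > 1 the m distinct m-th roots of unity sum to 0, e.g. 1 + exp(2*I*pi/3) + exp(-2*I*pi/3) = 0.)
Hence the multiplicities are chi_2: 1. Dimension check: dim(chi_0)*dim(chi_2) = 1*1 = 1 and sum (mult * dim) = 1*1 = 1.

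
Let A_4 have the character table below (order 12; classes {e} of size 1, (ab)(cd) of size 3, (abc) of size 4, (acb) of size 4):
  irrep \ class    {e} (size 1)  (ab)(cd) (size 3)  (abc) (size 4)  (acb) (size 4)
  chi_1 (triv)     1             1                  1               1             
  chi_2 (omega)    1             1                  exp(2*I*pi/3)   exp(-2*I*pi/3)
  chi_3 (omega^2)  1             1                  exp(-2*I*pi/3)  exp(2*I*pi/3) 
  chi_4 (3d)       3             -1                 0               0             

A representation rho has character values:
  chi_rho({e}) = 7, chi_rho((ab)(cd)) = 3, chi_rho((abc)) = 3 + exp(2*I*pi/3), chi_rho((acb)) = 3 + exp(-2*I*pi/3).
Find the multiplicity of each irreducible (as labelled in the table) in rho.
Multiplicities: chi_1: 3, chi_2: 1, chi_3: 0, chi_4: 1.

Explanation: Use <chi_rho, chi> = (1/|G|) sum_C |C| * chi_rho(C) * conj(chi(C)) with |G| = 12 for each irreducible chi in the table:
  <chi_rho, chi_1> = (1/12)[1*(7)*conj(1) + 3*(3)*conj(1) + 4*(3 + exp(2*I*pi/3))*conj(1) + 4*(3 + exp(-2*I*pi/3))*conj(1)]
      = (1/12)[(7) + (9) + (12 + 4*exp(2*I*pi/3)) + (12 + 4*exp(-2*I*pi/3))] = 36/12 = 3
  <chi_rho, chi_2> = (1/12)[1*(7)*conj(1) + 3*(3)*conj(1) + 4*(3 + exp(2*I*pi/3))*conj(exp(2*I*pi/3)) + 4*(3 + exp(-2*I*pi/3))*conj(exp(-2*I*pi/3))]
      = (1/12)[(7) + (9) + (4 + 12*exp(-2*I*pi/3)) + (4 + 12*exp(2*I*pi/3))] = 12/12 = 1
  <chi_rho, chi_3> = (1/12)[1*(7)*conj(1) + 3*(3)*conj(1) + 4*(3 + exp(2*I*pi/3))*conj(exp(-2*I*pi/3)) + 4*(3 + exp(-2*I*pi/3))*conj(exp(2*I*pi/3))]
      = (1/12)[(7) + (9) + (4*exp(-2*I*pi/3) + 12*exp(2*I*pi/3)) + (12*exp(-2*I*pi/3) + 4*exp(2*I*pi/3))] = 0/12 = 0
  <chi_rho, chi_4> = (1/12)[1*(7)*conj(3) + 3*(3)*conj(-1) + 4*(3 + exp(2*I*pi/3))*conj(0) + 4*(3 + exp(-2*I*pi/3))*conj(0)]
      = (1/12)[(21) + (-9) + (0) + (0)] = 12/12 = 1
(Exp terms are combined using exp(i*s)*conj(exp(i*t)) = exp(i*(s-t)), and sums of them are collapsed using the identity that for every m > 1 the m distinct m-th roots of unity sum to 0, e.g. 1 + exp(2*I*pi/3) + exp(-2*I*pi/3) = 0.)
Dimension check: dim(rho) = sum (mult * dim) = 3*1 + 1*1 + 0*1 + 1*3 = 7 = chi_rho(e) = 7.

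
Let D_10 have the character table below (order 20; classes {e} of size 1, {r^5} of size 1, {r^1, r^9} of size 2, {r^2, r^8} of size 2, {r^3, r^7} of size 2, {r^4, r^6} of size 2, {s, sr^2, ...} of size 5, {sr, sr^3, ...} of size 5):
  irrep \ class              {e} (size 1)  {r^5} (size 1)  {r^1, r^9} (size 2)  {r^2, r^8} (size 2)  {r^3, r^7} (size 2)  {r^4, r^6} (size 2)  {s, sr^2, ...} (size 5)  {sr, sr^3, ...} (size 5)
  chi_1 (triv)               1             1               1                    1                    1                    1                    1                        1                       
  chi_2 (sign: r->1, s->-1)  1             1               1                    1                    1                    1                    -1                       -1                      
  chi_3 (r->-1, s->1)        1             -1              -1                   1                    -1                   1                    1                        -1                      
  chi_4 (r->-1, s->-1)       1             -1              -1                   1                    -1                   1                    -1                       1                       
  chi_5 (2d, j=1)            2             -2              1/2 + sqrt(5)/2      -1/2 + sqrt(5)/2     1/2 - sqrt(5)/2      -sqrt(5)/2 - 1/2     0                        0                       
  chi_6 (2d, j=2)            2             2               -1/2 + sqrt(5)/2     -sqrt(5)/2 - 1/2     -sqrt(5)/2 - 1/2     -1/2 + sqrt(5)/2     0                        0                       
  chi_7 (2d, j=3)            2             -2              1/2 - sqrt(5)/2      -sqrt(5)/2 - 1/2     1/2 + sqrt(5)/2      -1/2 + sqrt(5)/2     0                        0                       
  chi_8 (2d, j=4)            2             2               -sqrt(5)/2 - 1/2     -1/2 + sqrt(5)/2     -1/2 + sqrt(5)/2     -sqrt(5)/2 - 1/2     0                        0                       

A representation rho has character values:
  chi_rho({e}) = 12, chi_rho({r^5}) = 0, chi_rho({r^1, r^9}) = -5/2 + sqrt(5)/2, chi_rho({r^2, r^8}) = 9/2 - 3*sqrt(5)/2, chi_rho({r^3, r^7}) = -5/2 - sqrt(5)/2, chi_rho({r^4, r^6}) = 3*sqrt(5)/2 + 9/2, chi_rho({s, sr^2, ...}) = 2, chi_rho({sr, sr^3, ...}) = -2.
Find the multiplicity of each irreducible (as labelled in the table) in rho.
Multiplicities: chi_1: 1, chi_2: 1, chi_3: 3, chi_4: 1, chi_5: 0, chi_6: 2, chi_7: 1, chi_8: 0.

Working: Use <chi_rho, chi> = (1/|G|) sum_C |C| * chi_rho(C) * conj(chi(C)) with |G| = 20 for each irreducible chi in the table:
  <chi_rho, chi_1> = (1/20)[1*(12)*conj(1) + 1*(0)*conj(1) + 2*(-5/2 + sqrt(5)/2)*conj(1) + 2*(9/2 - 3*sqrt(5)/2)*conj(1) + 2*(-5/2 - sqrt(5)/2)*conj(1) + 2*(3*sqrt(5)/2 + 9/2)*conj(1) + 5*(2)*conj(1) + 5*(-2)*conj(1)]
      = (1/20)[(12) + (0) + (-5 + sqrt(5)) + (9 - 3*sqrt(5)) + (-5 - sqrt(5)) + (3*sqrt(5) + 9) + (10) + (-10)] = 20/20 = 1
  <chi_rho, chi_2> = (1/20)[1*(12)*conj(1) + 1*(0)*conj(1) + 2*(-5/2 + sqrt(5)/2)*conj(1) + 2*(9/2 - 3*sqrt(5)/2)*conj(1) + 2*(-5/2 - sqrt(5)/2)*conj(1) + 2*(3*sqrt(5)/2 + 9/2)*conj(1) + 5*(2)*conj(-1) + 5*(-2)*conj(-1)]
      = (1/20)[(12) + (0) + (-5 + sqrt(5)) + (9 - 3*sqrt(5)) + (-5 - sqrt(5)) + (3*sqrt(5) + 9) + (-10) + (10)] = 20/20 = 1
  <chi_rho, chi_3> = (1/20)[1*(12)*conj(1) + 1*(0)*conj(-1) + 2*(-5/2 + sqrt(5)/2)*conj(-1) + 2*(9/2 - 3*sqrt(5)/2)*conj(1) + 2*(-5/2 - sqrt(5)/2)*conj(-1) + 2*(3*sqrt(5)/2 + 9/2)*conj(1) + 5*(2)*conj(1) + 5*(-2)*conj(-1)]
      = (1/20)[(12) + (0) + (5 - sqrt(5)) + (9 - 3*sqrt(5)) + (sqrt(5) + 5) + (3*sqrt(5) + 9) + (10) + (10)] = 60/20 = 3
  <chi_rho, chi_4> = (1/20)[1*(12)*conj(1) + 1*(0)*conj(-1) + 2*(-5/2 + sqrt(5)/2)*conj(-1) + 2*(9/2 - 3*sqrt(5)/2)*conj(1) + 2*(-5/2 - sqrt(5)/2)*conj(-1) + 2*(3*sqrt(5)/2 + 9/2)*conj(1) + 5*(2)*conj(-1) + 5*(-2)*conj(1)]
      = (1/20)[(12) + (0) + (5 - sqrt(5)) + (9 - 3*sqrt(5)) + (sqrt(5) + 5) + (3*sqrt(5) + 9) + (-10) + (-10)] = 20/20 = 1
  <chi_rho, chi_5> = (1/20)[1*(12)*conj(2) + 1*(0)*conj(-2) + 2*(-5/2 + sqrt(5)/2)*conj(1/2 + sqrt(5)/2) + 2*(9/2 - 3*sqrt(5)/2)*conj(-1/2 + sqrt(5)/2) + 2*(-5/2 - sqrt(5)/2)*conj(1/2 - sqrt(5)/2) + 2*(3*sqrt(5)/2 + 9/2)*conj(-sqrt(5)/2 - 1/2) + 5*(2)*conj(0) + 5*(-2)*conj(0)]
      = (1/20)[(24) + (0) + (-2*sqrt(5)) + (-12 + 6*sqrt(5)) + (2*sqrt(5)) + (-6*sqrt(5) - 12) + (0) + (0)] = 0/20 = 0
  <chi_rho, chi_6> = (1/20)[1*(12)*conj(2) + 1*(0)*conj(2) + 2*(-5/2 + sqrt(5)/2)*conj(-1/2 + sqrt(5)/2) + 2*(9/2 - 3*sqrt(5)/2)*conj(-sqrt(5)/2 - 1/2) + 2*(-5/2 - sqrt(5)/2)*conj(-sqrt(5)/2 - 1/2) + 2*(3*sqrt(5)/2 + 9/2)*conj(-1/2 + sqrt(5)/2) + 5*(2)*conj(0) + 5*(-2)*conj(0)]
      = (1/20)[(24) + (0) + (5 - 3*sqrt(5)) + (3 - 3*sqrt(5)) + (5 + 3*sqrt(5)) + (3 + 3*sqrt(5)) + (0) + (0)] = 40/20 = 2
  <chi_rho, chi_7> = (1/20)[1*(12)*conj(2) + 1*(0)*conj(-2) + 2*(-5/2 + sqrt(5)/2)*conj(1/2 - sqrt(5)/2) + 2*(9/2 - 3*sqrt(5)/2)*conj(-sqrt(5)/2 - 1/2) + 2*(-5/2 - sqrt(5)/2)*conj(1/2 + sqrt(5)/2) + 2*(3*sqrt(5)/2 + 9/2)*conj(-1/2 + sqrt(5)/2) + 5*(2)*conj(0) + 5*(-2)*conj(0)]
      = (1/20)[(24) + (0) + (-5 + 3*sqrt(5)) + (3 - 3*sqrt(5)) + (-3*sqrt(5) - 5) + (3 + 3*sqrt(5)) + (0) + (0)] = 20/20 = 1
  <chi_rho, chi_8> = (1/20)[1*(12)*conj(2) + 1*(0)*conj(2) + 2*(-5/2 + sqrt(5)/2)*conj(-sqrt(5)/2 - 1/2) + 2*(9/2 - 3*sqrt(5)/2)*conj(-1/2 + sqrt(5)/2) + 2*(-5/2 - sqrt(5)/2)*conj(-1/2 + sqrt(5)/2) + 2*(3*sqrt(5)/2 + 9/2)*conj(-sqrt(5)/2 - 1/2) + 5*(2)*conj(0) + 5*(-2)*conj(0)]
      = (1/20)[(24) + (0) + (2*sqrt(5)) + (-12 + 6*sqrt(5)) + (-2*sqrt(5)) + (-6*sqrt(5) - 12) + (0) + (0)] = 0/20 = 0
Dimension check: dim(rho) = sum (mult * dim) = 1*1 + 1*1 + 3*1 + 1*1 + 0*2 + 2*2 + 1*2 + 0*2 = 12 = chi_rho(e) = 12.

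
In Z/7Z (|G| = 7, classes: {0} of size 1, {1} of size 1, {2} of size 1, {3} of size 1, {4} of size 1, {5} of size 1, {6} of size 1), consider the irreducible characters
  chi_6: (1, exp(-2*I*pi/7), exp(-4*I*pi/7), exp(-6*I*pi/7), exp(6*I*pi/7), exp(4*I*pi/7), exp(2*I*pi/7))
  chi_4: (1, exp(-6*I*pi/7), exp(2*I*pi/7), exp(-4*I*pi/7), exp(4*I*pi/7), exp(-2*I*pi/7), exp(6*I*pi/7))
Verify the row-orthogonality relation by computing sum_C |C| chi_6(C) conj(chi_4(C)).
Sum = 0; so <chi_6, chi_4> = 0 (distinct irreducibles are orthogonal).

Reasoning: Compute term by term over conjugacy classes (|C| * chi_6(C) * conj(chi_4(C))):
  1*(1)*conj(1) + 1*(exp(-2*I*pi/7))*conj(exp(-6*I*pi/7)) + 1*(exp(-4*I*pi/7))*conj(exp(2*I*pi/7)) + 1*(exp(-6*I*pi/7))*conj(exp(-4*I*pi/7)) + 1*(exp(6*I*pi/7))*conj(exp(4*I*pi/7)) + 1*(exp(4*I*pi/7))*conj(exp(-2*I*pi/7)) + 1*(exp(2*I*pi/7))*conj(exp(6*I*pi/7))
  = (1) + (exp(4*I*pi/7)) + (exp(-6*I*pi/7)) + (exp(-2*I*pi/7)) + (exp(2*I*pi/7)) + (exp(6*I*pi/7)) + (exp(-4*I*pi/7))
  = 0.
(Exp terms are combined using exp(i*s)*conj(exp(i*t)) = exp(i*(s-t)), and sums of them are collapsed using the identity that for every m > 1 the m distinct m-th roots of unity sum to 0, e.g. 1 + exp(2*I*pi/3) + exp(-2*I*pi/3) = 0.)
Dividing by |G| = 7 gives 0/7 = 0, matching the row-orthogonality relation <chi_6, chi_4> = [chi_6 = chi_4].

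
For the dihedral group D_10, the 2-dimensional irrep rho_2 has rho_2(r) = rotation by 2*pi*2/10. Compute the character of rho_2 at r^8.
chi_{rho_2}(r^8) = 2*cos(2*pi*2*8/10) = -sqrt(5)/2 - 1/2

Working: rho_2(r^8) is rotation by angle 2*pi*2*8/10, whose trace is 2*cos(2*pi*2*8/10) = -sqrt(5)/2 - 1/2.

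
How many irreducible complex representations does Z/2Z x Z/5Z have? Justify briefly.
10

Proof sketch: The number of irreducible complex representations of a finite group equals its number of conjugacy classes. Z/2Z x Z/5Z is abelian of order 10, so every element is its own conjugacy class: 10 classes, so Z/2Z x Z/5Z (order 10) has exactly 10 irreducible complex representations.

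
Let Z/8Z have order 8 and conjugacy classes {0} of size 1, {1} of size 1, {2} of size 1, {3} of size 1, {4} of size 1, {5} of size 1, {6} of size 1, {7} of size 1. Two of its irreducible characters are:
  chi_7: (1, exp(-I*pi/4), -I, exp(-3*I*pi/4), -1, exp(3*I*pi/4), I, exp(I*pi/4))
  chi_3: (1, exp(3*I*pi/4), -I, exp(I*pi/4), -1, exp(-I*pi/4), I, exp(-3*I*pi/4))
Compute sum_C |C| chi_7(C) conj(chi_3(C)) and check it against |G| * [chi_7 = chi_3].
Sum = 0; so <chi_7, chi_3> = 0 (distinct irreducibles are orthogonal).

Solution. Compute term by term over conjugacy classes (|C| * chi_7(C) * conj(chi_3(C))):
  1*(1)*conj(1) + 1*(exp(-I*pi/4))*conj(exp(3*I*pi/4)) + 1*(-I)*conj(-I) + 1*(exp(-3*I*pi/4))*conj(exp(I*pi/4)) + 1*(-1)*conj(-1) + 1*(exp(3*I*pi/4))*conj(exp(-I*pi/4)) + 1*(I)*conj(I) + 1*(exp(I*pi/4))*conj(exp(-3*I*pi/4))
  = (1) + (-1) + (1) + (-1) + (1) + (-1) + (1) + (-1)
  = 0.
(Exp terms are combined using exp(i*s)*conj(exp(i*t)) = exp(i*(s-t)), and sums of them are collapsed using the identity that for every m > 1 the m distinct m-th roots of unity sum to 0, e.g. 1 + exp(2*I*pi/3) + exp(-2*I*pi/3) = 0.)
Dividing by |G| = 8 gives 0/8 = 0, matching the row-orthogonality relation <chi_7, chi_3> = [chi_7 = chi_3].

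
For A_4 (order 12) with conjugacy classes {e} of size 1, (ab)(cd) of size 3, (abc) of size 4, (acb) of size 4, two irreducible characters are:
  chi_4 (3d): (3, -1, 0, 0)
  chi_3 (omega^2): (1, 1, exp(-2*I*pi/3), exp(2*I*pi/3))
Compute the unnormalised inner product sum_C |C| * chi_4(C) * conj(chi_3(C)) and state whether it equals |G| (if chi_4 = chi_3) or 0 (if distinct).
Sum = 0; so <chi_4, chi_3> = 0 (distinct irreducibles are orthogonal).

Argument: Compute term by term over conjugacy classes (|C| * chi_4(C) * conj(chi_3(C))):
  1*(3)*conj(1) + 3*(-1)*conj(1) + 4*(0)*conj(exp(-2*I*pi/3)) + 4*(0)*conj(exp(2*I*pi/3))
  = (3) + (-3) + (0) + (0)
  = 0.
(Exp terms are combined using exp(i*s)*conj(exp(i*t)) = exp(i*(s-t)), and sums of them are collapsed using the identity that for every m > 1 the m distinct m-th roots of unity sum to 0, e.g. 1 + exp(2*I*pi/3) + exp(-2*I*pi/3) = 0.)
Dividing by |G| = 12 gives 0/12 = 0, matching the row-orthogonality relation <chi_4, chi_3> = [chi_4 = chi_3].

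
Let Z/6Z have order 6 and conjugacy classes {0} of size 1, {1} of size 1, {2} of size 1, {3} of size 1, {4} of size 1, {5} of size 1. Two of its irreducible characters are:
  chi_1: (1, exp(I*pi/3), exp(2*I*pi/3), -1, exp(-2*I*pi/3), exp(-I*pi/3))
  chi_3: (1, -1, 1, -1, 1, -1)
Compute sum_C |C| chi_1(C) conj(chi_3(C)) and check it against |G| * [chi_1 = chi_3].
Sum = 0; so <chi_1, chi_3> = 0 (distinct irreducibles are orthogonal).

Justification: Compute term by term over conjugacy classes (|C| * chi_1(C) * conj(chi_3(C))):
  1*(1)*conj(1) + 1*(exp(I*pi/3))*conj(-1) + 1*(exp(2*I*pi/3))*conj(1) + 1*(-1)*conj(-1) + 1*(exp(-2*I*pi/3))*conj(1) + 1*(exp(-I*pi/3))*conj(-1)
  = (1) + (-exp(I*pi/3)) + (exp(2*I*pi/3)) + (1) + (exp(-2*I*pi/3)) + (-exp(-I*pi/3))
  = 0.
(Exp terms are combined using exp(i*s)*conj(exp(i*t)) = exp(i*(s-t)), and sums of them are collapsed using the identity that for every m > 1 the m distinct m-th roots of unity sum to 0, e.g. 1 + exp(2*I*pi/3) + exp(-2*I*pi/3) = 0.)
Dividing by |G| = 6 gives 0/6 = 0, matching the row-orthogonality relation <chi_1, chi_3> = [chi_1 = chi_3].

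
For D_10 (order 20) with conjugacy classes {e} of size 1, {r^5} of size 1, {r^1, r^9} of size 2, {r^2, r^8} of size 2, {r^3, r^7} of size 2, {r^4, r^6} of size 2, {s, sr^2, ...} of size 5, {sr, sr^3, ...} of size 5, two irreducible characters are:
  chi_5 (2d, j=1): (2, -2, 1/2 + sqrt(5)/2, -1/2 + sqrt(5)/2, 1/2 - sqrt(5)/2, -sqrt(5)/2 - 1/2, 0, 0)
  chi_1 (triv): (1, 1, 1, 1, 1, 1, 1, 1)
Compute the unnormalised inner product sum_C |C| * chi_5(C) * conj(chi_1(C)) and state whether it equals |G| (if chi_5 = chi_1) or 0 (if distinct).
Sum = 0; so <chi_5, chi_1> = 0 (distinct irreducibles are orthogonal).

Derivation: Compute term by term over conjugacy classes (|C| * chi_5(C) * conj(chi_1(C))):
  1*(2)*conj(1) + 1*(-2)*conj(1) + 2*(1/2 + sqrt(5)/2)*conj(1) + 2*(-1/2 + sqrt(5)/2)*conj(1) + 2*(1/2 - sqrt(5)/2)*conj(1) + 2*(-sqrt(5)/2 - 1/2)*conj(1) + 5*(0)*conj(1) + 5*(0)*conj(1)
  = (2) + (-2) + (1 + sqrt(5)) + (-1 + sqrt(5)) + (1 - sqrt(5)) + (-sqrt(5) - 1) + (0) + (0)
  = 0.
Dividing by |G| = 20 gives 0/20 = 0, matching the row-orthogonality relation <chi_5, chi_1> = [chi_5 = chi_1].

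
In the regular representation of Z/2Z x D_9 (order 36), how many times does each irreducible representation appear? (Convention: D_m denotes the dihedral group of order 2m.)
Each irreducible V_i of dimension d_i appears with multiplicity d_i, i.e. rho_reg = (direct sum over all irreducibles V_i) d_i V_i. The irreducible dimensions for Z/2Z x D_9 are 1, 1, 1, 1, 2, 2, 2, 2, 2, 2, 2, 2: 4 irreducibles of dimension 1, each with multiplicity 1; 8 irreducibles of dimension 2, each with multiplicity 2. Total dimension 4*1*1 + 8*2*2 = 36 = |G|.

Working: General theorem: in the regular representation of a finite group G, each irreducible appears with multiplicity equal to its dimension. Check: dim(rho_reg) = sum d_i^2 = 1 + 1 + 1 + 1 + 4 + 4 + 4 + 4 + 4 + 4 + 4 + 4 = 36 = |G|.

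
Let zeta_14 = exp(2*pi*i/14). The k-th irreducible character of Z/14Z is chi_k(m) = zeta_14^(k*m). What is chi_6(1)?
chi_6(1) = zeta_14^6 = exp(6*I*pi/7)

Explanation: chi_6(1) = zeta_14^(6*1) = zeta_14^6. Since zeta_14^14 = 1, this equals zeta_14^6 = exp(2*pi*i*6/14) = exp(6*I*pi/7).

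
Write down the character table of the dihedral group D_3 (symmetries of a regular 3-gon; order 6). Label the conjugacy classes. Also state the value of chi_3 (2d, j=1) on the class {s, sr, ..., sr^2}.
Conjugacy classes: {e} of size 1, {r^1, r^2} of size 2, {s, sr, ..., sr^2} of size 3.
Character table:
  irrep \ class              {e} (size 1)  {r^1, r^2} (size 2)  {s, sr, ..., sr^2} (size 3)
  chi_1 (triv)               1             1                    1                          
  chi_2 (sign: r->1, s->-1)  1             1                    -1                         
  chi_3 (2d, j=1)            2             -1                   0                          

Spot check: chi_3 (2d, j=1) on {s, sr, ..., sr^2} = 0.

Argument: D_3 has order 2*3 = 6 with 3 conjugacy classes, hence 3 irreducibles. Sum of squared dims 1 + 1 + 4 = 6 = |G|. Linear characters come from the abelianisation; the 2-dimensional irreps have character r^k -> 2*cos(2*pi*j*k/3), reflections -> 0.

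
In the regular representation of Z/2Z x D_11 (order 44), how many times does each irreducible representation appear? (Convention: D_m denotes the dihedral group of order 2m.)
Each irreducible V_i of dimension d_i appears with multiplicity d_i, i.e. rho_reg = (direct sum over all irreducibles V_i) d_i V_i. The irreducible dimensions for Z/2Z x D_11 are 1, 1, 1, 1, 2, 2, 2, 2, 2, 2, 2, 2, 2, 2: 4 irreducibles of dimension 1, each with multiplicity 1; 10 irreducibles of dimension 2, each with multiplicity 2. Total dimension 4*1*1 + 10*2*2 = 44 = |G|.

Proof sketch: General theorem: in the regular representation of a finite group G, each irreducible appears with multiplicity equal to its dimension. Check: dim(rho_reg) = sum d_i^2 = 1 + 1 + 1 + 1 + 4 + 4 + 4 + 4 + 4 + 4 + 4 + 4 + 4 + 4 = 44 = |G|.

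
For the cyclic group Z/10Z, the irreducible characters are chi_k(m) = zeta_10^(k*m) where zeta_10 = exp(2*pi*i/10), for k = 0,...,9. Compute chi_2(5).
chi_2(5) = zeta_10^10 = 1

Proof sketch: chi_2(5) = zeta_10^(2*5) = zeta_10^10. Since zeta_10^10 = 1, this equals zeta_10^0 = exp(2*pi*i*0/10) = 1.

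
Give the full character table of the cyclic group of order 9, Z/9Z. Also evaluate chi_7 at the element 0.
Character table of Z/9Z (irreps indexed chi_0,...,chi_8 with chi_k(m) = zeta_9^(k*m), zeta_9 = exp(2*pi*i/9)):
  irrep \ class  {0} (size 1)  {1} (size 1)    {2} (size 1)    {3} (size 1)    {4} (size 1)    {5} (size 1)    {6} (size 1)    {7} (size 1)    {8} (size 1)  
  chi_0          1             1               1               1               1               1               1               1               1             
  chi_1          1             exp(2*I*pi/9)   exp(4*I*pi/9)   exp(2*I*pi/3)   exp(8*I*pi/9)   exp(-8*I*pi/9)  exp(-2*I*pi/3)  exp(-4*I*pi/9)  exp(-2*I*pi/9)
  chi_2          1             exp(4*I*pi/9)   exp(8*I*pi/9)   exp(-2*I*pi/3)  exp(-2*I*pi/9)  exp(2*I*pi/9)   exp(2*I*pi/3)   exp(-8*I*pi/9)  exp(-4*I*pi/9)
  chi_3          1             exp(2*I*pi/3)   exp(-2*I*pi/3)  1               exp(2*I*pi/3)   exp(-2*I*pi/3)  1               exp(2*I*pi/3)   exp(-2*I*pi/3)
  chi_4          1             exp(8*I*pi/9)   exp(-2*I*pi/9)  exp(2*I*pi/3)   exp(-4*I*pi/9)  exp(4*I*pi/9)   exp(-2*I*pi/3)  exp(2*I*pi/9)   exp(-8*I*pi/9)
  chi_5          1             exp(-8*I*pi/9)  exp(2*I*pi/9)   exp(-2*I*pi/3)  exp(4*I*pi/9)   exp(-4*I*pi/9)  exp(2*I*pi/3)   exp(-2*I*pi/9)  exp(8*I*pi/9) 
  chi_6          1             exp(-2*I*pi/3)  exp(2*I*pi/3)   1               exp(-2*I*pi/3)  exp(2*I*pi/3)   1               exp(-2*I*pi/3)  exp(2*I*pi/3) 
  chi_7          1             exp(-4*I*pi/9)  exp(-8*I*pi/9)  exp(2*I*pi/3)   exp(2*I*pi/9)   exp(-2*I*pi/9)  exp(-2*I*pi/3)  exp(8*I*pi/9)   exp(4*I*pi/9) 
  chi_8          1             exp(-2*I*pi/9)  exp(-4*I*pi/9)  exp(-2*I*pi/3)  exp(-8*I*pi/9)  exp(8*I*pi/9)   exp(2*I*pi/3)   exp(4*I*pi/9)   exp(2*I*pi/9) 

Spot check: chi_7(0) = zeta_9^(7*0) = zeta_9^0 = 1.

Z/9Z is abelian, so all 9 irreducible complex representations are 1-dimensional. They are given by chi_k(m) = zeta_9^(k*m) for k = 0,...,8. Row orthogonality: sum_m chi_k(m) conj(chi_l(m)) = 9 * [k = l].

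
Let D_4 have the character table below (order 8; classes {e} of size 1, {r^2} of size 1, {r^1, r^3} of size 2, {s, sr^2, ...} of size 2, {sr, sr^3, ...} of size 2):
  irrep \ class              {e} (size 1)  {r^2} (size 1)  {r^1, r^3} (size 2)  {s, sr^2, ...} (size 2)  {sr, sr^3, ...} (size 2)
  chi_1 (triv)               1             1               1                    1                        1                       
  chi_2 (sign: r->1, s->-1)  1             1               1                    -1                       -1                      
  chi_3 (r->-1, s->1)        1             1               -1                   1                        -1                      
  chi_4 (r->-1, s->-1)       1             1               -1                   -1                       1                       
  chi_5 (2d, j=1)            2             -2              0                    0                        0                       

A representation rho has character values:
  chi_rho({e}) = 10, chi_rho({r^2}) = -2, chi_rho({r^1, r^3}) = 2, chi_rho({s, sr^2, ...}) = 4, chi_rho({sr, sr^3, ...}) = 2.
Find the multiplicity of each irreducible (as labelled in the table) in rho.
Multiplicities: chi_1: 3, chi_2: 0, chi_3: 1, chi_4: 0, chi_5: 3.

Derivation: Use <chi_rho, chi> = (1/|G|) sum_C |C| * chi_rho(C) * conj(chi(C)) with |G| = 8 for each irreducible chi in the table:
  <chi_rho, chi_1> = (1/8)[1*(10)*conj(1) + 1*(-2)*conj(1) + 2*(2)*conj(1) + 2*(4)*conj(1) + 2*(2)*conj(1)]
      = (1/8)[(10) + (-2) + (4) + (8) + (4)] = 24/8 = 3
  <chi_rho, chi_2> = (1/8)[1*(10)*conj(1) + 1*(-2)*conj(1) + 2*(2)*conj(1) + 2*(4)*conj(-1) + 2*(2)*conj(-1)]
      = (1/8)[(10) + (-2) + (4) + (-8) + (-4)] = 0/8 = 0
  <chi_rho, chi_3> = (1/8)[1*(10)*conj(1) + 1*(-2)*conj(1) + 2*(2)*conj(-1) + 2*(4)*conj(1) + 2*(2)*conj(-1)]
      = (1/8)[(10) + (-2) + (-4) + (8) + (-4)] = 8/8 = 1
  <chi_rho, chi_4> = (1/8)[1*(10)*conj(1) + 1*(-2)*conj(1) + 2*(2)*conj(-1) + 2*(4)*conj(-1) + 2*(2)*conj(1)]
      = (1/8)[(10) + (-2) + (-4) + (-8) + (4)] = 0/8 = 0
  <chi_rho, chi_5> = (1/8)[1*(10)*conj(2) + 1*(-2)*conj(-2) + 2*(2)*conj(0) + 2*(4)*conj(0) + 2*(2)*conj(0)]
      = (1/8)[(20) + (4) + (0) + (0) + (0)] = 24/8 = 3
Dimension check: dim(rho) = sum (mult * dim) = 3*1 + 0*1 + 1*1 + 0*1 + 3*2 = 10 = chi_rho(e) = 10.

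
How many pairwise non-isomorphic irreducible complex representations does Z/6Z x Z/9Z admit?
54

The number of irreducible complex representations of a finite group equals its number of conjugacy classes. Z/6Z x Z/9Z is abelian of order 54, so every element is its own conjugacy class: 54 classes, so Z/6Z x Z/9Z (order 54) has exactly 54 irreducible complex representations.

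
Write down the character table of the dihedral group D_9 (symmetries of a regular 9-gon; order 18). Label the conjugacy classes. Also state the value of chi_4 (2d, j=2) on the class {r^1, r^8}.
Conjugacy classes: {e} of size 1, {r^1, r^8} of size 2, {r^2, r^7} of size 2, {r^3, r^6} of size 2, {r^4, r^5} of size 2, {s, sr, ..., sr^8} of size 9.
Character table:
  irrep \ class              {e} (size 1)  {r^1, r^8} (size 2)  {r^2, r^7} (size 2)  {r^3, r^6} (size 2)  {r^4, r^5} (size 2)  {s, sr, ..., sr^8} (size 9)
  chi_1 (triv)               1             1                    1                    1                    1                    1                          
  chi_2 (sign: r->1, s->-1)  1             1                    1                    1                    1                    -1                         
  chi_3 (2d, j=1)            2             2*cos(2*pi/9)        2*cos(4*pi/9)        -1                   -2*cos(pi/9)         0                          
  chi_4 (2d, j=2)            2             2*cos(4*pi/9)        -2*cos(pi/9)         -1                   2*cos(2*pi/9)        0                          
  chi_5 (2d, j=3)            2             -1                   -1                   2                    -1                   0                          
  chi_6 (2d, j=4)            2             -2*cos(pi/9)         2*cos(2*pi/9)        -1                   2*cos(4*pi/9)        0                          

Spot check: chi_4 (2d, j=2) on {r^1, r^8} = 2*cos(4*pi/9).

Argument: D_9 has order 2*9 = 18 with 6 conjugacy classes, hence 6 irreducibles. Sum of squared dims 1 + 1 + 4 + 4 + 4 + 4 = 18 = |G|. Linear characters come from the abelianisation; the 2-dimensional irreps have character r^k -> 2*cos(2*pi*j*k/9), reflections -> 0.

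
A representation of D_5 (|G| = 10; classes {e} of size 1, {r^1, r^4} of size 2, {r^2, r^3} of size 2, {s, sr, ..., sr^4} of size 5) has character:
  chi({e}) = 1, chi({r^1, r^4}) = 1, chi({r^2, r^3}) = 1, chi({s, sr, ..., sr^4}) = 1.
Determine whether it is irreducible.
Irreducible: <chi, chi> = 1.

Solution. <chi, chi> = (1/|G|) sum_C |C| * |chi(C)|^2 = (1/10)[1*|1|^2 + 2*|1|^2 + 2*|1|^2 + 5*|1|^2]
  = (1/10)[(1) + (2) + (2) + (5)] = 10/10 = 1.
A character is irreducible iff <chi, chi> = 1, so this representation is irreducible.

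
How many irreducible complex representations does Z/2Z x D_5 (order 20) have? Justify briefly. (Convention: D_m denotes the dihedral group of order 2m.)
8

Reasoning: The number of irreducible complex representations of a finite group equals its number of conjugacy classes. For a direct product, #classes(G x H) = #classes(G) * #classes(H). Z/2Z has 2 classes (abelian), D_5 has 4 classes, so 2 * 4 = 8, so Z/2Z x D_5 (order 20) has exactly 8 irreducible complex representations.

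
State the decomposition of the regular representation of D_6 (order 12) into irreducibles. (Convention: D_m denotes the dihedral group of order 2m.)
Each irreducible V_i of dimension d_i appears with multiplicity d_i, i.e. rho_reg = (direct sum over all irreducibles V_i) d_i V_i. The irreducible dimensions for D_6 are 1, 1, 1, 1, 2, 2: 4 irreducibles of dimension 1, each with multiplicity 1; 2 irreducibles of dimension 2, each with multiplicity 2. Total dimension 4*1*1 + 2*2*2 = 12 = |G|.

Argument: General theorem: in the regular representation of a finite group G, each irreducible appears with multiplicity equal to its dimension. Check: dim(rho_reg) = sum d_i^2 = 1 + 1 + 1 + 1 + 4 + 4 = 12 = |G|.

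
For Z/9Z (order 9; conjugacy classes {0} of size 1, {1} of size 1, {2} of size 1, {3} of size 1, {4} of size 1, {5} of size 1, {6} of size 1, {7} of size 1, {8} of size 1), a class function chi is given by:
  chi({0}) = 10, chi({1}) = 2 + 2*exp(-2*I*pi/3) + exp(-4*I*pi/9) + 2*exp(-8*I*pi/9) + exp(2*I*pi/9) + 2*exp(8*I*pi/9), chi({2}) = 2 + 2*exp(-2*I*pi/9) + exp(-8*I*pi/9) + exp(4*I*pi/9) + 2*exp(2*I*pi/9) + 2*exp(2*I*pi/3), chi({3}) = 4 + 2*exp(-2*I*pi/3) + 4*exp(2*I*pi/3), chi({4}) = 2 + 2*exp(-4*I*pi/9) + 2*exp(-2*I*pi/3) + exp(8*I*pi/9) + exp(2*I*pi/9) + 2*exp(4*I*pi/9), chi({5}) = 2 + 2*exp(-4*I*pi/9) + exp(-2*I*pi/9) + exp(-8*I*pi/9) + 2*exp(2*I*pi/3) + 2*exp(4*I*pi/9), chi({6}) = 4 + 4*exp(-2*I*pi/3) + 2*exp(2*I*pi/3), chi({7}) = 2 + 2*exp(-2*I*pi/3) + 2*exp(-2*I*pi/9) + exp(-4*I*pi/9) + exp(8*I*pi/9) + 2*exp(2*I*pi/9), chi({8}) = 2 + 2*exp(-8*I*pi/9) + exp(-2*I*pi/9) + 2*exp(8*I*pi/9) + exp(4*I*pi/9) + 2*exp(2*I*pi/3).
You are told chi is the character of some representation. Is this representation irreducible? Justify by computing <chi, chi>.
Not irreducible (reducible): <chi, chi> = 18 > 1.

Solution. <chi, chi> = (1/|G|) sum_C |C| * |chi(C)|^2 = (1/9)[1*|10|^2 + 1*|2 + 2*exp(-2*I*pi/3) + exp(-4*I*pi/9) + 2*exp(-8*I*pi/9) + exp(2*I*pi/9) + 2*exp(8*I*pi/9)|^2 + 1*|2 + 2*exp(-2*I*pi/9) + exp(-8*I*pi/9) + exp(4*I*pi/9) + 2*exp(2*I*pi/9) + 2*exp(2*I*pi/3)|^2 + 1*|4 + 2*exp(-2*I*pi/3) + 4*exp(2*I*pi/3)|^2 + 1*|2 + 2*exp(-4*I*pi/9) + 2*exp(-2*I*pi/3) + exp(8*I*pi/9) + exp(2*I*pi/9) + 2*exp(4*I*pi/9)|^2 + 1*|2 + 2*exp(-4*I*pi/9) + exp(-2*I*pi/9) + exp(-8*I*pi/9) + 2*exp(2*I*pi/3) + 2*exp(4*I*pi/9)|^2 + 1*|4 + 4*exp(-2*I*pi/3) + 2*exp(2*I*pi/3)|^2 + 1*|2 + 2*exp(-2*I*pi/3) + 2*exp(-2*I*pi/9) + exp(-4*I*pi/9) + exp(8*I*pi/9) + 2*exp(2*I*pi/9)|^2 + 1*|2 + 2*exp(-8*I*pi/9) + exp(-2*I*pi/9) + 2*exp(8*I*pi/9) + exp(4*I*pi/9) + 2*exp(2*I*pi/3)|^2]
  = (1/9)[(100) + (18 + 8*exp(-4*I*pi/9) + 9*exp(-2*I*pi/3) + 12*exp(-2*I*pi/9) + 12*exp(-8*I*pi/9) + 12*exp(8*I*pi/9) + 12*exp(2*I*pi/9) + 9*exp(2*I*pi/3) + 8*exp(4*I*pi/9)) + (18 + 12*exp(-4*I*pi/9) + 9*exp(-2*I*pi/3) + 12*exp(-2*I*pi/9) + 8*exp(-8*I*pi/9) + 8*exp(8*I*pi/9) + 12*exp(2*I*pi/9) + 9*exp(2*I*pi/3) + 12*exp(4*I*pi/9)) + (4) + (18 + 12*exp(-4*I*pi/9) + 9*exp(-2*I*pi/3) + 8*exp(-2*I*pi/9) + 12*exp(-8*I*pi/9) + 12*exp(8*I*pi/9) + 8*exp(2*I*pi/9) + 9*exp(2*I*pi/3) + 12*exp(4*I*pi/9)) + (18 + 12*exp(-4*I*pi/9) + 9*exp(-2*I*pi/3) + 8*exp(-2*I*pi/9) + 12*exp(-8*I*pi/9) + 12*exp(8*I*pi/9) + 8*exp(2*I*pi/9) + 9*exp(2*I*pi/3) + 12*exp(4*I*pi/9)) + (4) + (18 + 12*exp(-4*I*pi/9) + 9*exp(-2*I*pi/3) + 12*exp(-2*I*pi/9) + 8*exp(-8*I*pi/9) + 8*exp(8*I*pi/9) + 12*exp(2*I*pi/9) + 9*exp(2*I*pi/3) + 12*exp(4*I*pi/9)) + (18 + 8*exp(-4*I*pi/9) + 9*exp(-2*I*pi/3) + 12*exp(-2*I*pi/9) + 12*exp(-8*I*pi/9) + 12*exp(8*I*pi/9) + 12*exp(2*I*pi/9) + 9*exp(2*I*pi/3) + 8*exp(4*I*pi/9))] = 162/9 = 18.
(Exp terms are combined using exp(i*s)*conj(exp(i*t)) = exp(i*(s-t)), and sums of them are collapsed using the identity that for every m > 1 the m distinct m-th roots of unity sum to 0, e.g. 1 + exp(2*I*pi/3) + exp(-2*I*pi/3) = 0.)
A character is irreducible iff <chi, chi> = 1, so this representation is reducible.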